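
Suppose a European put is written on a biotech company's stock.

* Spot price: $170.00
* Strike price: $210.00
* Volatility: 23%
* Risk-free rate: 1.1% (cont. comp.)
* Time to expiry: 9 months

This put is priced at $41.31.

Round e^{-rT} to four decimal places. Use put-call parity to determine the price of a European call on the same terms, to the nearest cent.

e^(−rT) = e^(−0.011·0.75) = 0.9918
Put-call parity: C − P = S − K·e^(−rT) = 170 − 210·0.9918 = 170 − 208.2780 = -38.2780
C = P + (C − P) = 41.31 + (-38.2780) = 3.0320

$3.03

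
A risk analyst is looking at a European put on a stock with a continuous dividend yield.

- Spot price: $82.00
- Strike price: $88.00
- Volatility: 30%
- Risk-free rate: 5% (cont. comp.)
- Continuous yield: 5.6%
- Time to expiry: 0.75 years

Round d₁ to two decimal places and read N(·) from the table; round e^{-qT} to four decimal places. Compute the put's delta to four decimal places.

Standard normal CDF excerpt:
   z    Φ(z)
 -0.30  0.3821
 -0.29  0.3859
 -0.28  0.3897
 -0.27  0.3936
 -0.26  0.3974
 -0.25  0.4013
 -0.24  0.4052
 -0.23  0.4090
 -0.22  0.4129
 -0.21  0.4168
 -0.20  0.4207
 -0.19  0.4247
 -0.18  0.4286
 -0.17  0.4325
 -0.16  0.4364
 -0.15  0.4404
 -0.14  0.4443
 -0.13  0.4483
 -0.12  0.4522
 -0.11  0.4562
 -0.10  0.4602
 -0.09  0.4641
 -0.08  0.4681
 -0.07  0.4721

σ√T = 0.3·√0.75 = 0.2598
d₁ = [ln(82/88) + (0.05 − 0.056 + 0.3²/2)·0.75] / 0.2598 = [-0.0706 + 0.0292] / 0.2598 = -0.1592 → -0.16
N(d₁) = N(-0.16) = 0.4364
Δ_put = e^(−qT)·(N(d₁) − 1) = 0.9589·(0.4364 − 1) = -0.5404

-0.5404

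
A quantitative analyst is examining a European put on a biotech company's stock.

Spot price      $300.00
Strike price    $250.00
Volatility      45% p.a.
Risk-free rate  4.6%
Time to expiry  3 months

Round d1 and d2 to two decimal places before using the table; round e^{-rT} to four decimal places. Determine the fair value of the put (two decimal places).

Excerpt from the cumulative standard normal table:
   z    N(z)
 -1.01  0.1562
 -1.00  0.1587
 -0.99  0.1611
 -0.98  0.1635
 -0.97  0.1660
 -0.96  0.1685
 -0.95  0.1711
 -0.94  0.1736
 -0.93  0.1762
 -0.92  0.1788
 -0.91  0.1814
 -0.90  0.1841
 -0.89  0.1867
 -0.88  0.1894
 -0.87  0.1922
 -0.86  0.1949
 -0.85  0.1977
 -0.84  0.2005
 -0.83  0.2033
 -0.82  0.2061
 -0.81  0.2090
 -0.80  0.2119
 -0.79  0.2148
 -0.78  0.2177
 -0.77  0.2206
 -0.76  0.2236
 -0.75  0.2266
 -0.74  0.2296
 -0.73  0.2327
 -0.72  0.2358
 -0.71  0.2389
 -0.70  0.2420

σ√T = 0.45·√0.25 = 0.2250
d₁ = [ln(300/250) + (0.046 + 0.45²/2)·0.25] / 0.2250 = [0.1823 + 0.0368] / 0.2250 = 0.9739 → 0.97
d₂ = d₁ − σ√T = 0.9739 − 0.2250 = 0.7489 → 0.75
exp(−rT) = exp(−0.046·0.25) = 0.9886
N(−d₂) = N(-0.75) = 0.2266;  N(−d₁) = N(-0.97) = 0.1660
P = 250·0.9886·0.2266 − 300·0.1660 = 56.0042 − 49.8000 = 6.2042

$6.20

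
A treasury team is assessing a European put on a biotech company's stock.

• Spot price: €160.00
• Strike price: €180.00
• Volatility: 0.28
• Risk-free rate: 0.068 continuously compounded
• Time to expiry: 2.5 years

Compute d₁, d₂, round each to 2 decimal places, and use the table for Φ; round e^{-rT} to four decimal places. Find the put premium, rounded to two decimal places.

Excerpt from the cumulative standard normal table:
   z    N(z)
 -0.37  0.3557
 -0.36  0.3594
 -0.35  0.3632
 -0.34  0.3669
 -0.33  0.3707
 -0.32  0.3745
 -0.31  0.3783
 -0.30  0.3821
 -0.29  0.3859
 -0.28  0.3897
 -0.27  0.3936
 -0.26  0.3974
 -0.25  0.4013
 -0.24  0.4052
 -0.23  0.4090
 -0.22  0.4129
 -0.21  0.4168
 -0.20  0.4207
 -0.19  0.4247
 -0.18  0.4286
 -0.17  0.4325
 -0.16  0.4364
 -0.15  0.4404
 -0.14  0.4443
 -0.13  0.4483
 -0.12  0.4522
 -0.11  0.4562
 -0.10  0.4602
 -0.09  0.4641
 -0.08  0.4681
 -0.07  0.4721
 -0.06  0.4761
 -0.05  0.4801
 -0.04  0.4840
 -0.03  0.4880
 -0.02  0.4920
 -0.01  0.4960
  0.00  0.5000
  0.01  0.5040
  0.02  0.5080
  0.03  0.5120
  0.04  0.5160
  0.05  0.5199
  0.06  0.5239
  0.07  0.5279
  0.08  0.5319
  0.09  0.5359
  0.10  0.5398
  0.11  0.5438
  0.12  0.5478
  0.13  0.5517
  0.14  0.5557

T = 2.5;  σ√T = 0.4427
d₁ = [ln(160/180) + (0.068 + ½·0.28²)·2.5] / (σ√T) = (-0.1178 + 0.2680) / 0.4427 = 0.3393 ≈ 0.34
d₂ = 0.3393 − 0.4427 = -0.1034 ≈ -0.10
e^(−rT) = e^(−0.068·2.5) = 0.8437
P = 180·0.8437·N(0.10) − 160·N(-0.34) = 180·0.8437·0.5398 − 160·0.3669 = 81.9773 − 58.7040 = 23.2733

€23.27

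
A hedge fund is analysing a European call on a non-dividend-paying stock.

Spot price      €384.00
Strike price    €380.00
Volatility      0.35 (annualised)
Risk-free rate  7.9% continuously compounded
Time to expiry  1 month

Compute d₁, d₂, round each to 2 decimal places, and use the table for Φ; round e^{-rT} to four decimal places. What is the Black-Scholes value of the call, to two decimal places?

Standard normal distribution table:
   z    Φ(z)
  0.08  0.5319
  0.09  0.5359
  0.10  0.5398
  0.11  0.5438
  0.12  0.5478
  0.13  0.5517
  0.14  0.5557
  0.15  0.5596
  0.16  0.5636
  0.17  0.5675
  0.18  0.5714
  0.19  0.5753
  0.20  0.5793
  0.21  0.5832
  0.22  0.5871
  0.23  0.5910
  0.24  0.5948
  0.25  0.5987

€18.66

σ√T = 0.35·√0.08333 = 0.1010
d₁ = [ln(384/380) + (0.079 + ½·0.35²)·0.08333] / (σ√T) = (0.0105 + 0.0117) / 0.1010 = 0.2193 ≈ 0.22
d₂ = 0.2193 − 0.1010 = 0.1183 ≈ 0.12
e^(−rT) = e^(−0.079·0.08333) = 0.9934
N(d₁) = N(0.22) = 0.5871;  N(d₂) = N(0.12) = 0.5478
C = 384·0.5871 − 380·0.9934·0.5478 = 225.4464 − 206.7901 = 18.6563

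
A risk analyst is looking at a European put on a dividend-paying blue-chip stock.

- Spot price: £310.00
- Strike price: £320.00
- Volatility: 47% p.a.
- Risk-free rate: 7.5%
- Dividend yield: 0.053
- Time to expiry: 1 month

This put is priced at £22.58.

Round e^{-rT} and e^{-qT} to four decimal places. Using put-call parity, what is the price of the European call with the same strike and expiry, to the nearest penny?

exp(−qT) = exp(−0.053·0.08333) = 0.9956;  exp(−rT) = exp(−0.075·0.08333) = 0.9938
Put-call parity: C − P = S·e^(−qT) − K·e^(−rT) = 310·0.9956 − 320·0.9938 = 308.6360 − 318.0160 = -9.3800
C = P + (C − P) = 22.58 + (-9.3800) = 13.2000

£13.20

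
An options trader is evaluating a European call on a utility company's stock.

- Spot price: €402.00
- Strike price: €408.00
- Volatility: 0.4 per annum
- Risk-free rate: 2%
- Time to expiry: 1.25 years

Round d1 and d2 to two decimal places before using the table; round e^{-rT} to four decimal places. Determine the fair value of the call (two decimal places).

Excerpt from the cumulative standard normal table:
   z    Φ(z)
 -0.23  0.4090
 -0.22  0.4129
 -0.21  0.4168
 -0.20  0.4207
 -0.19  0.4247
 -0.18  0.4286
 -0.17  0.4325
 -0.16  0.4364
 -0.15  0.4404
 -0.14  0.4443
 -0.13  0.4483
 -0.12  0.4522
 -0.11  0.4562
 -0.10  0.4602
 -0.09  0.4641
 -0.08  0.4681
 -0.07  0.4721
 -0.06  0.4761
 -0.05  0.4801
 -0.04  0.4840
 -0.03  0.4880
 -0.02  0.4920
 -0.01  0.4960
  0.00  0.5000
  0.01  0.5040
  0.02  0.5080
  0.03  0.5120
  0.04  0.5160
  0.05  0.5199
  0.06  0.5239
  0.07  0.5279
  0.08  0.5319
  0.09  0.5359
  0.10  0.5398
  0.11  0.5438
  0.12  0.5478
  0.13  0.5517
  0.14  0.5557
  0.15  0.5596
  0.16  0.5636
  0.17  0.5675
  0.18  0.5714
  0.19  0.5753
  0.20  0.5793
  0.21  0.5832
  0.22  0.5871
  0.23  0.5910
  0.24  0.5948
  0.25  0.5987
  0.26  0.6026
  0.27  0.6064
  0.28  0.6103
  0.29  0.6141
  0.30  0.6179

€73.27

σ√T = 0.4·√1.25 = 0.4472
ln(S/K) + (r + σ²/2)T = ln(402/408) + (0.02 + 0.4²/2)·1.25 = -0.0148 + 0.1250 = 0.1102
d₁ = 0.1102 / 0.4472 = 0.2464 → 0.25
d₂ = d₁ − σ√T = 0.2464 − 0.4472 = -0.2008 → -0.20
exp(−rT) = exp(−0.02·1.25) = 0.9753
N(d₁) = N(0.25) = 0.5987;  N(d₂) = N(-0.20) = 0.4207
C = 402·0.5987 − 408·0.9753·0.4207 = 240.6774 − 167.4060 = 73.2714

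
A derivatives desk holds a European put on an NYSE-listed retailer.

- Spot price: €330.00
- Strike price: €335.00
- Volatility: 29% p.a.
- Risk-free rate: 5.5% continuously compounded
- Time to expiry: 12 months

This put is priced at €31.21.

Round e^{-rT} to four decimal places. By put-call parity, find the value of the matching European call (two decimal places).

€44.13

e^(−rT) = e^(−0.055·1) = 0.9465
Put-call parity: C − P = S − K·e^(−rT) = 330 − 335·0.9465 = 330 − 317.0775 = 12.9225
C = P + (C − P) = 31.21 + (12.9225) = 44.1325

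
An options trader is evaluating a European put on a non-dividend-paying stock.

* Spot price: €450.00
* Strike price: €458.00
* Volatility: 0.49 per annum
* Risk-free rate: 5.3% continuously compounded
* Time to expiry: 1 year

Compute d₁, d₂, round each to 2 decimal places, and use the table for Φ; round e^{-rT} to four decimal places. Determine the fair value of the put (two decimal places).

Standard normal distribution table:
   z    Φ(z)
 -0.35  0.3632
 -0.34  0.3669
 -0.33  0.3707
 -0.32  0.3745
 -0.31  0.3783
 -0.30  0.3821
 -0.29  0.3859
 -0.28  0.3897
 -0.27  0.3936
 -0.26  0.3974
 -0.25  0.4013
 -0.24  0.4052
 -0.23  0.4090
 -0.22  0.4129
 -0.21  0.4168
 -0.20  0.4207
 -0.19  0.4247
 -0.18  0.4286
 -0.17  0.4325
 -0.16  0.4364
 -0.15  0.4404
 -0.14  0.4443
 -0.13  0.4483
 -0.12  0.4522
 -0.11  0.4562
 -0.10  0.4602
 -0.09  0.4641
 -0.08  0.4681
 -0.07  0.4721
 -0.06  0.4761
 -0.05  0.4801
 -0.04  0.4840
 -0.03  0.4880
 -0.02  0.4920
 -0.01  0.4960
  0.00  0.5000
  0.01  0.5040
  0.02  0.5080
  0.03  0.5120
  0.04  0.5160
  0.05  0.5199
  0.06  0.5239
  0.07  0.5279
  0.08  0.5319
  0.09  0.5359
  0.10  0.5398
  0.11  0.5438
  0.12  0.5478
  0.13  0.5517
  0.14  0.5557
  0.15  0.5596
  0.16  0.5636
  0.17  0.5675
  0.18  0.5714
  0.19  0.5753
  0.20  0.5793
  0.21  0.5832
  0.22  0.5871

€77.98

σ√T = 0.49 × 1.0000 = 0.4900
ln(S/K) + (r + σ²/2)T = ln(450/458) + (0.053 + 0.49²/2)·1 = -0.0176 + 0.1730 = 0.1554
d₁ = 0.1554 / 0.4900 = 0.3172 ⇒ 0.32
d₂ = d₁ − σ√T = 0.3172 − 0.4900 = -0.1728 ⇒ -0.17
e^(−rT) = e^(−0.053·1) = 0.9484
P = 458·0.9484·N(0.17) − 450·N(-0.32) = 458·0.9484·0.5675 − 450·0.3745 = 246.5034 − 168.5250 = 77.9784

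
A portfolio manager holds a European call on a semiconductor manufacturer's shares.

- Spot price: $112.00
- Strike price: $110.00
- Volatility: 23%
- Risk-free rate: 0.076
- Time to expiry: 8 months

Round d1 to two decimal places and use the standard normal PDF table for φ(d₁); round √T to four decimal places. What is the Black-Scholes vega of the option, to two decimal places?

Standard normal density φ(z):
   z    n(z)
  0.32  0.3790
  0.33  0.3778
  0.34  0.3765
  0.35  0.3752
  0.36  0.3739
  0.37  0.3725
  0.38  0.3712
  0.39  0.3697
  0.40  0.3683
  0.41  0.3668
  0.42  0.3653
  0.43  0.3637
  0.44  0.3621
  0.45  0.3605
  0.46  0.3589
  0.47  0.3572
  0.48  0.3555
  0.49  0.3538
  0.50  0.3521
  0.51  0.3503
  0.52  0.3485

σ√T = 0.23·√0.6667 = 0.1878
d₁ = [ln(112/110) + (0.076 + 0.23²/2)·0.6667] / 0.1878 = [0.0180 + 0.0683] / 0.1878 = 0.4596 which rounds to 0.46
√T = √0.6667 = 0.8165
φ(d₁) = φ(0.46) = 0.3589
vega = S·φ(d₁)·√T = 112·0.3589·0.8165 = 32.8207

32.82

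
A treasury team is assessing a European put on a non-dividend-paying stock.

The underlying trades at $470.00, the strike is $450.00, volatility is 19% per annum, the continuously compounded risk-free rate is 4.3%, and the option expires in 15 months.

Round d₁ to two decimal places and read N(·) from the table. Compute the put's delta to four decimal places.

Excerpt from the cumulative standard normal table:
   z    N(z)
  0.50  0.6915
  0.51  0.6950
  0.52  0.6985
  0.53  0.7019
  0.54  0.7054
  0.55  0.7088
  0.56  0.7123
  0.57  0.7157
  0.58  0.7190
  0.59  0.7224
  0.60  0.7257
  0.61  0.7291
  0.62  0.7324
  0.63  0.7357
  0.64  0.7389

σ√T = 0.19 × 1.1180 = 0.2124
ln(S/K) + (r + σ²/2)T = ln(470/450) + (0.043 + 0.19²/2)·1.25 = 0.0435 + 0.0763 = 0.1198
d₁ = 0.1198 / 0.2124 = 0.5639 ≈ 0.56
N(d₁) = N(0.56) = 0.7123
Δ_put = N(d₁) − 1 = 0.7123 − 1 = -0.2877

-0.2877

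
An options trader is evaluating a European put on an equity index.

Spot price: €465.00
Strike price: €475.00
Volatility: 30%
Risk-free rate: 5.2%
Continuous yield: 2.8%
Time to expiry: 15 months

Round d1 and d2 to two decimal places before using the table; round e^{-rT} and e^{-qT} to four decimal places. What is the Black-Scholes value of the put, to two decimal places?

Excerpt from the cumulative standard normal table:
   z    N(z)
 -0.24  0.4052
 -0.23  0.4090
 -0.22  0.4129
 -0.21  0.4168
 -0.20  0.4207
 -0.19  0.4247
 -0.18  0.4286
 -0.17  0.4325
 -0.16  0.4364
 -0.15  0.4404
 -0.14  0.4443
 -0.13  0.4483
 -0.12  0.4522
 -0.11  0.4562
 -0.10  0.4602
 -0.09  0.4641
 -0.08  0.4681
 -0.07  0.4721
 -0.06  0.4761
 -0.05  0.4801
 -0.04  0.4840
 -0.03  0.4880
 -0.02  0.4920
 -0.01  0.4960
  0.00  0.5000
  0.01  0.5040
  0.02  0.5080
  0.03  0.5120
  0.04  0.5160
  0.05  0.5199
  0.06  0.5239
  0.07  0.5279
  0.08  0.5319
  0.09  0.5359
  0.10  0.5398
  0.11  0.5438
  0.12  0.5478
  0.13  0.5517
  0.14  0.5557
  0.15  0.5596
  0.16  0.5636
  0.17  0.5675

σ√T = 0.3 × 1.1180 = 0.3354
d₁ = [ln(465/475) + (0.052 − 0.028 + ½·0.3²)·1.25] / (σ√T) = (-0.0213 + 0.0862) / 0.3354 = 0.1937 → 0.19
d₂ = 0.1937 − 0.3354 = -0.1417 → -0.14
e^(−qT) = e^(−0.028·1.25) = 0.9656;  e^(−rT) = e^(−0.052·1.25) = 0.9371
P = 475·0.9371·N(0.14) − 465·0.9656·N(-0.19) = 475·0.9371·0.5557 − 465·0.9656·0.4247 = 247.3546 − 190.6920 = 56.6626

€56.66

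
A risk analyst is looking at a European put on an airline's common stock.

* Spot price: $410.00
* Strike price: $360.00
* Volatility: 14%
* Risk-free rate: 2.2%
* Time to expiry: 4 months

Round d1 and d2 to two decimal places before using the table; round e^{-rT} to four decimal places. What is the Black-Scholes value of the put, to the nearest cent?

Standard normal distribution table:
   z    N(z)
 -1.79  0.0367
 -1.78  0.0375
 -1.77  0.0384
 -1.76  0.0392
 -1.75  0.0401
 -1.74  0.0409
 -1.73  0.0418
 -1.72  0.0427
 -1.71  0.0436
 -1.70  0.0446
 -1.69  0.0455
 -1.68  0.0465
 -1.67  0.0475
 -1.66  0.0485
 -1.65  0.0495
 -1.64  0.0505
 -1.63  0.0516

$0.56

T = 0.3333;  σ√T = 0.0808
d₁ = [ln(410/360) + (0.022 + ½·0.14²)·0.3333] / (σ√T) = (0.1301 + 0.0106) / 0.0808 = 1.7401 ≈ 1.74
d₂ = 1.7401 − 0.0808 = 1.6593 ≈ 1.66
exp(−rT) = exp(−0.022·0.3333) = 0.9927
N(−d₂) = N(-1.66) = 0.0485;  N(−d₁) = N(-1.74) = 0.0409
P = 360·0.9927·0.0485 − 410·0.0409 = 17.3325 − 16.7690 = 0.5635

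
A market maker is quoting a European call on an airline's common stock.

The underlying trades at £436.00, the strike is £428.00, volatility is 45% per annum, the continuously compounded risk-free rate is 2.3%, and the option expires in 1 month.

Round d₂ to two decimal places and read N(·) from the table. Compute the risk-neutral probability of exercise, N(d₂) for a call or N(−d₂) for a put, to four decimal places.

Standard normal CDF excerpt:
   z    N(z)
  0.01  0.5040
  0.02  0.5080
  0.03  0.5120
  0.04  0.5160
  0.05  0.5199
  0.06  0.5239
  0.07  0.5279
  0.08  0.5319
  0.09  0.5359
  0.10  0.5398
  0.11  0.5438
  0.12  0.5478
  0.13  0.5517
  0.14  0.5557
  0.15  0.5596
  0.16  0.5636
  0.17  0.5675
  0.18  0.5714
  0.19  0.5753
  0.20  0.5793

σ√T = 0.45·√0.08333 = 0.1299
d₁ = [ln(436/428) + (0.023 + 0.45²/2)·0.08333] / 0.1299 = [0.0185 + 0.0104] / 0.1299 = 0.2223 which rounds to 0.22
d₂ = d₁ − σ√T = 0.2223 − 0.1299 = 0.0924 which rounds to 0.09
Pr(exercise) under Q = N(d₂) = 0.5359

0.5359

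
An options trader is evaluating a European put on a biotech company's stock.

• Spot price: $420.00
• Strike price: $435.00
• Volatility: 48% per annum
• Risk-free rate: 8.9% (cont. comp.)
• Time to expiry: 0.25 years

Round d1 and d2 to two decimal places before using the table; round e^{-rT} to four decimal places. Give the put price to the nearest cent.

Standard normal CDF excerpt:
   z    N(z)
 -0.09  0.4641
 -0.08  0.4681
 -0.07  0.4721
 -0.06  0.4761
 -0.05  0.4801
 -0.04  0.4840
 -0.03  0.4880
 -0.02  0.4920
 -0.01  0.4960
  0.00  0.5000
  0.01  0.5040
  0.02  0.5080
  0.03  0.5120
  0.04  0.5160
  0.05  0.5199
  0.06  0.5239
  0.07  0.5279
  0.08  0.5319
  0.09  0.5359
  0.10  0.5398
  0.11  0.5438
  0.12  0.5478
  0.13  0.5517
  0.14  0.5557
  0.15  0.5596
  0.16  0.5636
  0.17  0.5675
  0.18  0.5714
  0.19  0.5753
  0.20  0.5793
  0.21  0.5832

σ√T = 0.48·√0.25 = 0.2400
ln(S/K) + (r + σ²/2)T = ln(420/435) + (0.089 + 0.48²/2)·0.25 = -0.0351 + 0.0510 = 0.0160
d₁ = 0.0160 / 0.2400 = 0.0665 → 0.07
d₂ = d₁ − σ√T = 0.0665 − 0.2400 = -0.1735 → -0.17
e^(−rT) = e^(−0.089·0.25) = 0.9780
N(−d₂) = N(0.17) = 0.5675;  N(−d₁) = N(-0.07) = 0.4721
P = 435·0.9780·0.5675 − 420·0.4721 = 241.4315 − 198.2820 = 43.1495

$43.15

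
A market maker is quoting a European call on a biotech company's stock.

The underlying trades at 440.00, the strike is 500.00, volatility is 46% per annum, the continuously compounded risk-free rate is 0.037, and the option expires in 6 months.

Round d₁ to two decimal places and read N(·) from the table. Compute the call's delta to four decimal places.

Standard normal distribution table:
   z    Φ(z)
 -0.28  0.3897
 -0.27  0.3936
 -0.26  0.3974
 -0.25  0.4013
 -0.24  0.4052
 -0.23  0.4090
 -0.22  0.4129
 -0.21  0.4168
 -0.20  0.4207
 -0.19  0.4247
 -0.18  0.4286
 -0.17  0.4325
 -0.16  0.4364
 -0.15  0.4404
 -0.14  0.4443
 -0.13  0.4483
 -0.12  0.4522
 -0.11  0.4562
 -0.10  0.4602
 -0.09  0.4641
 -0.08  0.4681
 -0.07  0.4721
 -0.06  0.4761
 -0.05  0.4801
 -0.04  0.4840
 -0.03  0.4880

0.4325

σ√T = 0.46 × 0.7071 = 0.3253
d₁ = [ln(440/500) + (0.037 + ½·0.46²)·0.5] / (σ√T) = (-0.1278 + 0.0714) / 0.3253 = -0.1735 which rounds to -0.17
N(d₁) = N(-0.17) = 0.4325
Δ_call = N(d₁) = 0.4325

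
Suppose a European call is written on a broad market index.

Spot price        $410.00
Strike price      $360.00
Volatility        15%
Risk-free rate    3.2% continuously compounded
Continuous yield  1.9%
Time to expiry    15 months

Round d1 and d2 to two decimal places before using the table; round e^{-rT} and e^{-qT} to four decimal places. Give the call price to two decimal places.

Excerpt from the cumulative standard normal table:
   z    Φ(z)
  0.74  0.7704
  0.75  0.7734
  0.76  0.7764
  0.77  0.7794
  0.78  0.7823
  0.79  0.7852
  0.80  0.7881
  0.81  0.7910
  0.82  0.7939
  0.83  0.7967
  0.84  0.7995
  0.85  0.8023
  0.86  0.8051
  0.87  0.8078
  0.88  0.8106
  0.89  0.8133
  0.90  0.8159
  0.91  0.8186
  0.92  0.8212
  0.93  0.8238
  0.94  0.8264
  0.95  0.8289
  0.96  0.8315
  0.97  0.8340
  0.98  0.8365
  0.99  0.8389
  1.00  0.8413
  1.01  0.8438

$61.31

T = 1.25;  σ√T = 0.1677
d₁ = [ln(410/360) + (0.032 − 0.019 + ½·0.15²)·1.25] / (σ√T) = (0.1301 + 0.0303) / 0.1677 = 0.9562 → 0.96
d₂ = 0.9562 − 0.1677 = 0.7885 → 0.79
exp(−qT) = exp(−0.019·1.25) = 0.9765;  exp(−rT) = exp(−0.032·1.25) = 0.9608
C = 410·0.9765·N(0.96) − 360·0.9608·N(0.79) = 410·0.9765·0.8315 − 360·0.9608·0.7852 = 332.9035 − 271.5913 = 61.3122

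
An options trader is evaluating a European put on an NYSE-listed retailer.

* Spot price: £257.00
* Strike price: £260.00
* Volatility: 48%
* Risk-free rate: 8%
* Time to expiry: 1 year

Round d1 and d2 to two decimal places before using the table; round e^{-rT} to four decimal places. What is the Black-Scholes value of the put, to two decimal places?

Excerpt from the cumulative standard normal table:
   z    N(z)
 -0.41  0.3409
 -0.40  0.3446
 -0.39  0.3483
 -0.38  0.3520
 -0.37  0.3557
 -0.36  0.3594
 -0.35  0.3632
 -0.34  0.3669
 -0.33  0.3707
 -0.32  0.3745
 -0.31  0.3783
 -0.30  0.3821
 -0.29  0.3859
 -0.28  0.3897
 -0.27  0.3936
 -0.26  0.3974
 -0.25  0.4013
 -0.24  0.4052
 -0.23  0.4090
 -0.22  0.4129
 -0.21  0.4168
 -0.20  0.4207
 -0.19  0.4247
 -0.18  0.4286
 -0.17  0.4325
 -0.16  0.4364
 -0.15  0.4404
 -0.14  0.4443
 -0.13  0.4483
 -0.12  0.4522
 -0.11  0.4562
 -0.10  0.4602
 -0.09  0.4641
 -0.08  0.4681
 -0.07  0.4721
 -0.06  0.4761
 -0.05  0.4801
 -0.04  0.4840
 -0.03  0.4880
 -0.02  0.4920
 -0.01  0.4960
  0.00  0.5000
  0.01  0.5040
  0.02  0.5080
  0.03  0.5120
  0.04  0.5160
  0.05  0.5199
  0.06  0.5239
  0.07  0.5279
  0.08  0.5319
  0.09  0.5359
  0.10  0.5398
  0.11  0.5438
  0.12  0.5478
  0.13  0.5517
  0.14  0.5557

σ√T = 0.48 × 1.0000 = 0.4800
d₁ = [ln(257/260) + (0.08 + ½·0.48²)·1] / (σ√T) = (-0.0116 + 0.1952) / 0.4800 = 0.3825 ⇒ 0.38
d₂ = 0.3825 − 0.4800 = -0.0975 ⇒ -0.10
exp(−rT) = exp(−0.08·1) = 0.9231
N(−d₂) = N(0.10) = 0.5398;  N(−d₁) = N(-0.38) = 0.3520
P = 260·0.9231·0.5398 − 257·0.3520 = 129.5552 − 90.4640 = 39.0912

£39.09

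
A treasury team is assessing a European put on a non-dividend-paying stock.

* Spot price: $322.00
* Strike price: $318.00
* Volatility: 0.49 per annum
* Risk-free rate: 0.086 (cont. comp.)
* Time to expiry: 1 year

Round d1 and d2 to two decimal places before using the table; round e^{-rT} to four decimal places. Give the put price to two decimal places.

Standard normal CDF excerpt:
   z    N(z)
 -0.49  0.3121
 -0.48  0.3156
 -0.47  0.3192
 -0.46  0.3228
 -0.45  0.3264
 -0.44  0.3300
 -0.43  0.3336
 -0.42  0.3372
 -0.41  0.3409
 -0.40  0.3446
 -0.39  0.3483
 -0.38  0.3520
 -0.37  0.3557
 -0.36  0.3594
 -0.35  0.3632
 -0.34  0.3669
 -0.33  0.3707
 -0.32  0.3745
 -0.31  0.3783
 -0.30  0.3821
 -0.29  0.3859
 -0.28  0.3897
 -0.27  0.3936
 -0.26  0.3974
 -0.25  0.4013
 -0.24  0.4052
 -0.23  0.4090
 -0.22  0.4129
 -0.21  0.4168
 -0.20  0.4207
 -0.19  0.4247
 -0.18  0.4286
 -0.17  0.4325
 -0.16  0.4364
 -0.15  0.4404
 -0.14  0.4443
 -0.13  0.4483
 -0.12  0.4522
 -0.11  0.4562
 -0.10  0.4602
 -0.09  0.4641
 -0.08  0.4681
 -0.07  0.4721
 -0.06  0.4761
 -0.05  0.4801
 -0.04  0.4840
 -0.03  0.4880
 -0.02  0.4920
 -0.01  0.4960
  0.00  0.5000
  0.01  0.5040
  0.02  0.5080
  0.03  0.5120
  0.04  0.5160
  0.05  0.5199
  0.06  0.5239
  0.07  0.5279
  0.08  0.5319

$45.47

σ√T = 0.49·√1 = 0.4900
d₁ = [ln(322/318) + (0.086 + ½·0.49²)·1] / (σ√T) = (0.0125 + 0.2060) / 0.4900 = 0.4460 → 0.45
d₂ = 0.4460 − 0.4900 = -0.0440 → -0.04
e^(−rT) = e^(−0.086·1) = 0.9176
P = 318·0.9176·N(0.04) − 322·N(-0.45) = 318·0.9176·0.5160 − 322·0.3264 = 150.5671 − 105.1008 = 45.4663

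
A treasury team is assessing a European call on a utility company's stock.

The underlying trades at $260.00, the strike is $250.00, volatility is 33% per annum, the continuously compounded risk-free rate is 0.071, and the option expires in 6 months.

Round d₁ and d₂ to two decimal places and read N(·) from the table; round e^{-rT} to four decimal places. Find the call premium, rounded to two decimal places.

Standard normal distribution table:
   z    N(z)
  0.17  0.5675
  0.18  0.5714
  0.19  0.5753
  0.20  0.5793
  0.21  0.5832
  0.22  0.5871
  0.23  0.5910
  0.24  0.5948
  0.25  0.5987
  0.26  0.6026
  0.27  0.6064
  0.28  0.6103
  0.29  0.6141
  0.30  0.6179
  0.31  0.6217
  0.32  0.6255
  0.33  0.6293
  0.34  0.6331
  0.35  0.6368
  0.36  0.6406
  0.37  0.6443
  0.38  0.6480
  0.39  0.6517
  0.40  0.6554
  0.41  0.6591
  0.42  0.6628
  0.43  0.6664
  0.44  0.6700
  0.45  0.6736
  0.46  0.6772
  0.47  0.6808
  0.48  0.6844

T = 0.5;  σ√T = 0.2333
d₁ = [ln(260/250) + (0.071 + 0.33²/2)·0.5] / 0.2333 = [0.0392 + 0.0627] / 0.2333 = 0.4369 which rounds to 0.44
d₂ = d₁ − σ√T = 0.4369 − 0.2333 = 0.2035 which rounds to 0.20
exp(−rT) = exp(−0.071·0.5) = 0.9651
C = 260·N(0.44) − 250·0.9651·N(0.20) = 260·0.6700 − 250·0.9651·0.5793 = 174.2000 − 139.7706 = 34.4294

$34.43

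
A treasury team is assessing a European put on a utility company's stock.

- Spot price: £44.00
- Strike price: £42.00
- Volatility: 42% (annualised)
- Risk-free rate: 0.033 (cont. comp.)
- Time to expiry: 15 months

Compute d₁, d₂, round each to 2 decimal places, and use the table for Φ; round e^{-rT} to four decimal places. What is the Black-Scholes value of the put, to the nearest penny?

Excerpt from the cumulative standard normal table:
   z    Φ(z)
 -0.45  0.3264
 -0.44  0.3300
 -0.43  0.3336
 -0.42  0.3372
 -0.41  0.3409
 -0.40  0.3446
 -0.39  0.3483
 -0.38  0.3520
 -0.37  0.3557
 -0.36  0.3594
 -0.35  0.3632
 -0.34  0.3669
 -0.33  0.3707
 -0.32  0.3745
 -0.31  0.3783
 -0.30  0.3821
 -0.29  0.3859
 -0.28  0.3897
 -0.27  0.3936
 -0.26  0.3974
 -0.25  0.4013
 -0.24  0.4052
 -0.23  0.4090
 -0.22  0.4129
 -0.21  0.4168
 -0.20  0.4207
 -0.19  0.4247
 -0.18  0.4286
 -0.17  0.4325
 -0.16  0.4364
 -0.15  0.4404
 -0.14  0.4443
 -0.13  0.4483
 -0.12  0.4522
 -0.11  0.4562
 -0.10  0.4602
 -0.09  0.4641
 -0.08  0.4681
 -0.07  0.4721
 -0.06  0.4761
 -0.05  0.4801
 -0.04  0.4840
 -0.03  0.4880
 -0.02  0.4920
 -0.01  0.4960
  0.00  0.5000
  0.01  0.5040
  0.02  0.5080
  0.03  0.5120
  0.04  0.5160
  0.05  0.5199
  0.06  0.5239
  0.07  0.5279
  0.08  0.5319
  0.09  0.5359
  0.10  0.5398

T = 1.25;  σ√T = 0.4696
d₁ = [ln(44/42) + (0.033 + 0.42²/2)·1.25] / 0.4696 = [0.0465 + 0.1515] / 0.4696 = 0.4217 → 0.42
d₂ = d₁ − σ√T = 0.4217 − 0.4696 = -0.0479 → -0.05
e^(−rT) = e^(−0.033·1.25) = 0.9596
N(−d₂) = N(0.05) = 0.5199;  N(−d₁) = N(-0.42) = 0.3372
P = 42·0.9596·0.5199 − 44·0.3372 = 20.9536 − 14.8368 = 6.1168

£6.12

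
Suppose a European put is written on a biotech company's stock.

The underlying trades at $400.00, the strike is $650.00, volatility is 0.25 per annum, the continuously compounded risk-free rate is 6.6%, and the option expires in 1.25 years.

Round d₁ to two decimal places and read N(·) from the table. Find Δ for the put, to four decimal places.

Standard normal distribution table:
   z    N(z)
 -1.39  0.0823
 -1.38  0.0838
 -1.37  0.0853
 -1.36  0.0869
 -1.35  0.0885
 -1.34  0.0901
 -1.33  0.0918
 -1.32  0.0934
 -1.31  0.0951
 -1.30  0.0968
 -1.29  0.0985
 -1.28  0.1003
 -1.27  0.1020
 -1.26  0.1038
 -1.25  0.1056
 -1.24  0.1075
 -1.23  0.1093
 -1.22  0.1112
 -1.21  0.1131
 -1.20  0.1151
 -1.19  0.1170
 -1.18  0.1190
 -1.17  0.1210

σ√T = 0.25 × 1.1180 = 0.2795
d₁ = [ln(400/650) + (0.066 + ½·0.25²)·1.25] / (σ√T) = (-0.4855 + 0.1216) / 0.2795 = -1.3021 which rounds to -1.30
N(d₁) = N(-1.30) = 0.0968
Δ_put = N(d₁) − 1 = 0.0968 − 1 = -0.9032

-0.9032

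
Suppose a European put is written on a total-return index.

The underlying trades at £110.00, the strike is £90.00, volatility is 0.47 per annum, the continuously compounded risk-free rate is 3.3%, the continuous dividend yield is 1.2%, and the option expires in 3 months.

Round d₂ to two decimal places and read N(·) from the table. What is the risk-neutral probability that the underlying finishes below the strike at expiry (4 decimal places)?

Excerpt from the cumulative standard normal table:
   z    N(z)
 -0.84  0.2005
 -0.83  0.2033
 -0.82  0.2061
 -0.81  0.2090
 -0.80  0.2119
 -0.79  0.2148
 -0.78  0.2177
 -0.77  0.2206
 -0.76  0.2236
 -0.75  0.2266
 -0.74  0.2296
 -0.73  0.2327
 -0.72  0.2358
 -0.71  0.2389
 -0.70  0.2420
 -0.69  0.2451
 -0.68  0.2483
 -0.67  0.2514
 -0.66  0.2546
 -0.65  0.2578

0.2236

T = 0.25;  σ√T = 0.2350
ln(S/K) + (r − q + σ²/2)T = ln(110/90) + (0.033 − 0.012 + 0.47²/2)·0.25 = 0.2007 + 0.0329 = 0.2335
d₁ = 0.2335 / 0.2350 = 0.9938 ≈ 0.99
d₂ = d₁ − σ√T = 0.9938 − 0.2350 = 0.7588 ≈ 0.76
Pr(exercise) under Q = N(−d₂) = N(-0.76) = 0.2236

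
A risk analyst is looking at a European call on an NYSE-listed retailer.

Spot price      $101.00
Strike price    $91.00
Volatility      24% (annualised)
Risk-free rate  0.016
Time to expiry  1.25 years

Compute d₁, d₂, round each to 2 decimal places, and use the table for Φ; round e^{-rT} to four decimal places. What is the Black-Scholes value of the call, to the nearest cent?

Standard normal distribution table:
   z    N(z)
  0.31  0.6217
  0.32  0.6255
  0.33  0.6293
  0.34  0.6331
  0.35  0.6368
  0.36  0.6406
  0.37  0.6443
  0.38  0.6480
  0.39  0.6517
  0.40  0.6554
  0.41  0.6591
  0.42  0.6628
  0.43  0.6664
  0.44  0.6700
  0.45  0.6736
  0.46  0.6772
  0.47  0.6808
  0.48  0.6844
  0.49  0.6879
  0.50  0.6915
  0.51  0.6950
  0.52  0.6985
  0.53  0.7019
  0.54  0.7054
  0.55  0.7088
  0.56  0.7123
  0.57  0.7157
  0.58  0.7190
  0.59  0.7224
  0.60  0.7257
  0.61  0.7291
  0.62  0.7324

$17.16

σ√T = 0.24·√1.25 = 0.2683
ln(S/K) + (r + σ²/2)T = ln(101/91) + (0.016 + 0.24²/2)·1.25 = 0.1043 + 0.0560 = 0.1603
d₁ = 0.1603 / 0.2683 = 0.5973 which rounds to 0.60
d₂ = d₁ − σ√T = 0.5973 − 0.2683 = 0.3289 which rounds to 0.33
exp(−rT) = exp(−0.016·1.25) = 0.9802
N(d₁) = N(0.60) = 0.7257;  N(d₂) = N(0.33) = 0.6293
C = 101·0.7257 − 91·0.9802·0.6293 = 73.2957 − 56.1324 = 17.1633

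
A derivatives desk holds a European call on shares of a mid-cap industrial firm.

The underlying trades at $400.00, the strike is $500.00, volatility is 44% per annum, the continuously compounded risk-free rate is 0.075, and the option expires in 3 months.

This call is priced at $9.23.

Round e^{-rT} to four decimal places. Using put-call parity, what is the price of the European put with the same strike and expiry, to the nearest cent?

exp(−rT) = exp(−0.075·0.25) = 0.9814
Put-call parity: C − P = S − K·e^(−rT) = 400 − 500·0.9814 = 400 − 490.7000 = -90.7000
P = C − (C − P) = 9.23 − (-90.7000) = 99.9300

$99.93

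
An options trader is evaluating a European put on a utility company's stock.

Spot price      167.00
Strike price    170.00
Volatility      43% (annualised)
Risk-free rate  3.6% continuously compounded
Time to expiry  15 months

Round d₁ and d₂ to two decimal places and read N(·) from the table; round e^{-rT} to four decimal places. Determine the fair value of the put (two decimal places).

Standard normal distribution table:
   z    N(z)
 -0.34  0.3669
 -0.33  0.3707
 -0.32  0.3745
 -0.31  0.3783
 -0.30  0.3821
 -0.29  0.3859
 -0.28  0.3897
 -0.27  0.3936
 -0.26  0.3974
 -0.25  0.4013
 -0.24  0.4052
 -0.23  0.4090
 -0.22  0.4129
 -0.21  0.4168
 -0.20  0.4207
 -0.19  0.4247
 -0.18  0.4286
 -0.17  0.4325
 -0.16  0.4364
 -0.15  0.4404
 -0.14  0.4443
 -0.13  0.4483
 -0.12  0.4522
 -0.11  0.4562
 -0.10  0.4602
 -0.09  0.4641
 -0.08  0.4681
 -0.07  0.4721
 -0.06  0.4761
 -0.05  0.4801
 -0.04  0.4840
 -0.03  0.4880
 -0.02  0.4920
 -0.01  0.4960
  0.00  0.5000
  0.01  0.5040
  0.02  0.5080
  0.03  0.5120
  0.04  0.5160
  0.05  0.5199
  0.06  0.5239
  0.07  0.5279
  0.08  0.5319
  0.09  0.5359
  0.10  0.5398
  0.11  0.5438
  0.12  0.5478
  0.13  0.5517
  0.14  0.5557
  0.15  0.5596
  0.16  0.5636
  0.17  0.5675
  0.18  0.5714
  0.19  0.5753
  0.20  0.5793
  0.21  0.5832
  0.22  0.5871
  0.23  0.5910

T = 1.25;  σ√T = 0.4808
d₁ = [ln(167/170) + (0.036 + ½·0.43²)·1.25] / (σ√T) = (-0.0178 + 0.1606) / 0.4808 = 0.2969 ⇒ 0.30
d₂ = 0.2969 − 0.4808 = -0.1838 ⇒ -0.18
e^(−rT) = e^(−0.036·1.25) = 0.9560
N(−d₂) = N(0.18) = 0.5714;  N(−d₁) = N(-0.30) = 0.3821
P = 170·0.9560·0.5714 − 167·0.3821 = 92.8639 − 63.8107 = 29.0532

29.05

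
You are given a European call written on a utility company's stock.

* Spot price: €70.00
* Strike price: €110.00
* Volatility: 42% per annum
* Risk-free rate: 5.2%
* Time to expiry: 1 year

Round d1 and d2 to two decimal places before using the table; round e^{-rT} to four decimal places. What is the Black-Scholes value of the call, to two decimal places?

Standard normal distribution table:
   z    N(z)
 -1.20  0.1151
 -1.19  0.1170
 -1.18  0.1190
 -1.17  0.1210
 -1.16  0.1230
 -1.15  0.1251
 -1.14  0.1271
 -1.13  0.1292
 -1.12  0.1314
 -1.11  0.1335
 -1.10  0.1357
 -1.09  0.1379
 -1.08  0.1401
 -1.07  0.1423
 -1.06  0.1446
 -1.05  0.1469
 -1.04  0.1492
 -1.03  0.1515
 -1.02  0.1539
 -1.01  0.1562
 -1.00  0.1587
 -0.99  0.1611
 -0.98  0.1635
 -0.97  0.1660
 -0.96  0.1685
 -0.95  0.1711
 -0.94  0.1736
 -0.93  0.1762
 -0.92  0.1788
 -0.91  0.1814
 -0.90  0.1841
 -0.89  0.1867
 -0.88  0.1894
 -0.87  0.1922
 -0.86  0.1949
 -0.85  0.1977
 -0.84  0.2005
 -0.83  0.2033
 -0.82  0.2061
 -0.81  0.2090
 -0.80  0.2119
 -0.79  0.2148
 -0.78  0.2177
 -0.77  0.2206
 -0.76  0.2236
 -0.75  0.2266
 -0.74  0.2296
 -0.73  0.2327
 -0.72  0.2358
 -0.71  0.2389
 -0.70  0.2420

€3.23

T = 1;  σ√T = 0.4200
ln(S/K) + (r + σ²/2)T = ln(70/110) + (0.052 + 0.42²/2)·1 = -0.4520 + 0.1402 = -0.3118
d₁ = -0.3118 / 0.4200 = -0.7423 → -0.74
d₂ = d₁ − σ√T = -0.7423 − 0.4200 = -1.1623 → -1.16
exp(−rT) = exp(−0.052·1) = 0.9493
N(d₁) = N(-0.74) = 0.2296;  N(d₂) = N(-1.16) = 0.1230
C = 70·0.2296 − 110·0.9493·0.1230 = 16.0720 − 12.8440 = 3.2280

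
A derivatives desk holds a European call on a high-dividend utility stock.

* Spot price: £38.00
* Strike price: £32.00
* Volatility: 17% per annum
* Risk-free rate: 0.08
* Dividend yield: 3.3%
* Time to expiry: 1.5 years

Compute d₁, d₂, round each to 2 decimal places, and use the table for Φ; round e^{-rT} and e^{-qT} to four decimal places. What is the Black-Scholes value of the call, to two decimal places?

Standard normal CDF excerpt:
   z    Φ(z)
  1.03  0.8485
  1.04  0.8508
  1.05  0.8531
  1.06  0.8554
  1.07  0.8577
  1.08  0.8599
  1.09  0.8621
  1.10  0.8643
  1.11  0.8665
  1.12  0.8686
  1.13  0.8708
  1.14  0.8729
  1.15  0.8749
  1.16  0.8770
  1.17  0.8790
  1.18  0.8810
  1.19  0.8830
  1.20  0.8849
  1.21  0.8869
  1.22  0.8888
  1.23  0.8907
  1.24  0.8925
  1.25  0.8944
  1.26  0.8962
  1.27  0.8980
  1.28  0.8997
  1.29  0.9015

σ√T = 0.17 × 1.2247 = 0.2082
d₁ = [ln(38/32) + (0.08 − 0.033 + 0.17²/2)·1.5] / 0.2082 = [0.1719 + 0.0922] / 0.2082 = 1.2681 ≈ 1.27
d₂ = d₁ − σ√T = 1.2681 − 0.2082 = 1.0599 ≈ 1.06
exp(−qT) = exp(−0.033·1.5) = 0.9517;  exp(−rT) = exp(−0.08·1.5) = 0.8869
N(d₁) = N(1.27) = 0.8980;  N(d₂) = N(1.06) = 0.8554
C = 38·0.9517·0.8980 − 32·0.8869·0.8554 = 32.4758 − 24.2769 = 8.1989

£8.20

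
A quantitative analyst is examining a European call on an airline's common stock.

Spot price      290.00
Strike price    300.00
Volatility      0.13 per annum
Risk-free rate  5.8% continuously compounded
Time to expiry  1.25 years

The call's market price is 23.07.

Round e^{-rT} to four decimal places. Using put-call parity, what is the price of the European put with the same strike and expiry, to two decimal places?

12.10

exp(−rT) = exp(−0.058·1.25) = 0.9301
Put-call parity: C − P = S − K·e^(−rT) = 290 − 300·0.9301 = 290 − 279.0300 = 10.9700
P = C − (C − P) = 23.07 − (10.9700) = 12.1000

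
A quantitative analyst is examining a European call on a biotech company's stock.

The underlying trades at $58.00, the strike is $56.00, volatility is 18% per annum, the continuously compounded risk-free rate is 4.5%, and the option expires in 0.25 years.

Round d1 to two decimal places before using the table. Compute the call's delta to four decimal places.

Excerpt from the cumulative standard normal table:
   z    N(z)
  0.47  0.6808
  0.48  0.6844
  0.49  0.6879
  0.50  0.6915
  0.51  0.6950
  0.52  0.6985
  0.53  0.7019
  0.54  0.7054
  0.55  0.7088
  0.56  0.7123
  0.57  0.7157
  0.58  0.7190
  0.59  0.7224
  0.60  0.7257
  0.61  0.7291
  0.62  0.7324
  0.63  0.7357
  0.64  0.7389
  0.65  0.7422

0.7123

σ√T = 0.18·√0.25 = 0.0900
d₁ = [ln(58/56) + (0.045 + ½·0.18²)·0.25] / (σ√T) = (0.0351 + 0.0153) / 0.0900 = 0.5599 → 0.56
N(d₁) = N(0.56) = 0.7123
Δ_call = N(d₁) = 0.7123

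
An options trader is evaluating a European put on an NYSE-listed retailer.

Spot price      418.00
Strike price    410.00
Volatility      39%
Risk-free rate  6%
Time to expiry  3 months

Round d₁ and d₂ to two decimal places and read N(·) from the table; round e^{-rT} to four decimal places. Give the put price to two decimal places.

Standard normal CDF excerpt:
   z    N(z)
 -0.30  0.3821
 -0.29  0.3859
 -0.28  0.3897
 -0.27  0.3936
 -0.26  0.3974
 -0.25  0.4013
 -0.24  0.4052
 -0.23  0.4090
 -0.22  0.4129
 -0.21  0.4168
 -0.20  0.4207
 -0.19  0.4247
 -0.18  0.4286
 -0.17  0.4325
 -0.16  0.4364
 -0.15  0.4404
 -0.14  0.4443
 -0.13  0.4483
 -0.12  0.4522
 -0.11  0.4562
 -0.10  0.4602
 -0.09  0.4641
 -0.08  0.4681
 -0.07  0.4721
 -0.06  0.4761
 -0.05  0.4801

24.54

σ√T = 0.39·√0.25 = 0.1950
ln(S/K) + (r + σ²/2)T = ln(418/410) + (0.06 + 0.39²/2)·0.25 = 0.0193 + 0.0340 = 0.0533
d₁ = 0.0533 / 0.1950 = 0.2735 → 0.27
d₂ = d₁ − σ√T = 0.2735 − 0.1950 = 0.0785 → 0.08
e^(−rT) = e^(−0.06·0.25) = 0.9851
N(−d₂) = N(-0.08) = 0.4681;  N(−d₁) = N(-0.27) = 0.3936
P = 410·0.9851·0.4681 − 418·0.3936 = 189.0614 − 164.5248 = 24.5366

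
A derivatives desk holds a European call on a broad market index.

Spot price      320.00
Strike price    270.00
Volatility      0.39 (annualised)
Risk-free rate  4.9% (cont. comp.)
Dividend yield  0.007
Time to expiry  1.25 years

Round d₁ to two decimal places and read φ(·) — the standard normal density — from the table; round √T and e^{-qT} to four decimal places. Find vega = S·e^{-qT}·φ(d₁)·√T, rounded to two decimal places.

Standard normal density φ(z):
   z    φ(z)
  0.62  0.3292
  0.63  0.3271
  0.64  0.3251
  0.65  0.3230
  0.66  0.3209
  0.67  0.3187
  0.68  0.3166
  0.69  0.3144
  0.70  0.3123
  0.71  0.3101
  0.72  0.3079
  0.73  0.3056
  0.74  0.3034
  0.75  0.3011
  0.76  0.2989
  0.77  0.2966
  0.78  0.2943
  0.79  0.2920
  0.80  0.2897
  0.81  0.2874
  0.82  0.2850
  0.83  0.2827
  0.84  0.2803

108.38

σ√T = 0.39 × 1.1180 = 0.4360
ln(S/K) + (r − q + σ²/2)T = ln(320/270) + (0.049 − 0.007 + 0.39²/2)·1.25 = 0.1699 + 0.1476 = 0.3175
d₁ = 0.3175 / 0.4360 = 0.7281 ≈ 0.73
√T = √1.25 = 1.1180
φ(d₁) = φ(0.73) = 0.3056
exp(−qT) = exp(−0.007·1.25) = 0.9913
vega = S·exp(−qT)·φ(d₁)·√T = 320·0.9913·0.3056·1.1180 = 108.3803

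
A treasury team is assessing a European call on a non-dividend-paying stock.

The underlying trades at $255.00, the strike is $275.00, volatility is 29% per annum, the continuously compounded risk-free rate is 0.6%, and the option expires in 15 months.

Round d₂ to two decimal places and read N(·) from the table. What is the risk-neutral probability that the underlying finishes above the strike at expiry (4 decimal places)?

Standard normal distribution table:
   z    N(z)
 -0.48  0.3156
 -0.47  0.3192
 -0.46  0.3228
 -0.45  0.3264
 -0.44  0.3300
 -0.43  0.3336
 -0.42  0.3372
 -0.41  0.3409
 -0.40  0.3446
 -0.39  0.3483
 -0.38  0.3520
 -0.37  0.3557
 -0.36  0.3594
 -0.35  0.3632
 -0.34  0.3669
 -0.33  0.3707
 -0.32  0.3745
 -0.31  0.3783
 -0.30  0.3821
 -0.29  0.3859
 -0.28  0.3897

0.3557

σ√T = 0.29 × 1.1180 = 0.3242
ln(S/K) + (r + σ²/2)T = ln(255/275) + (0.006 + 0.29²/2)·1.25 = -0.0755 + 0.0601 = -0.0154
d₁ = -0.0154 / 0.3242 = -0.0476 → -0.05
d₂ = d₁ − σ√T = -0.0476 − 0.3242 = -0.3719 → -0.37
Risk-neutral Pr[S_T > K] = N(d₂) = N(-0.37) = 0.3557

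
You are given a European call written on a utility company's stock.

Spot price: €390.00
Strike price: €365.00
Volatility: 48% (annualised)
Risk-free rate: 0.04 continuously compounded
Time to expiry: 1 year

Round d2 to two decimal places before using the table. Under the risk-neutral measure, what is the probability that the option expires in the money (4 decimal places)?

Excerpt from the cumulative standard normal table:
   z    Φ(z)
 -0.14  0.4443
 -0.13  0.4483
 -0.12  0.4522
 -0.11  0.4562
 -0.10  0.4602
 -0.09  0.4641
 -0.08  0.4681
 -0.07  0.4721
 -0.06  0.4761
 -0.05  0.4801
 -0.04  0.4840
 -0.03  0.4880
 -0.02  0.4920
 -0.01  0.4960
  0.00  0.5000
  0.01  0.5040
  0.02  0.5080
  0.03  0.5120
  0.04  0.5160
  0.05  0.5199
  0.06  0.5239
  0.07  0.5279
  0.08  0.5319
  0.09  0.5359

σ√T = 0.48·√1 = 0.4800
ln(S/K) + (r + σ²/2)T = ln(390/365) + (0.04 + 0.48²/2)·1 = 0.0662 + 0.1552 = 0.2214
d₁ = 0.2214 / 0.4800 = 0.4614 ≈ 0.46
d₂ = d₁ − σ√T = 0.4614 − 0.4800 = -0.0186 ≈ -0.02
Pr(exercise) under Q = N(d₂) = 0.4920

0.4920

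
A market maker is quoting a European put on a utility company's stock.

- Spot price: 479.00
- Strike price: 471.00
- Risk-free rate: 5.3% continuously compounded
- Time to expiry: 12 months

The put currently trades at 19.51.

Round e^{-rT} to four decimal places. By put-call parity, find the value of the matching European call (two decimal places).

51.81

exp(−rT) = exp(−0.053·1) = 0.9484
Put-call parity: C − P = S − K·e^(−rT) = 479 − 471·0.9484 = 479 − 446.6964 = 32.3036
C = P + (C − P) = 19.51 + (32.3036) = 51.8136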